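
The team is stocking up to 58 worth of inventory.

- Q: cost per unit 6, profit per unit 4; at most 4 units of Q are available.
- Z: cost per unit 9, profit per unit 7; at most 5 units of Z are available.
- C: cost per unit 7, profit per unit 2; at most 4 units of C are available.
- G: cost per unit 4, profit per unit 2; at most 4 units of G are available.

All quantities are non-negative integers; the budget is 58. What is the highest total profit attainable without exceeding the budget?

43

This is a bounded integer knapsack.
Z has the best ratio (7/9); taking only Z gives at most 5×7 = 35 (stopped by the supply cap of 5).
Mixing does better — 2×Q and 5×Z: cost 57 ≤ 58, profit 2·4 + 5·7 = 43.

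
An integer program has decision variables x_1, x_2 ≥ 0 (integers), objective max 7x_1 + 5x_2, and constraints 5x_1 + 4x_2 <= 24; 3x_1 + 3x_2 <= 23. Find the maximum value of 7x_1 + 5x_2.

33

(x_1,x_2)=(4,1) is feasible, giving 33.
(x_1,x_2)=(3,2) is feasible, giving 31.
(x_1,x_2)=(4,0) is feasible, giving 28.
The best lattice point is (4,1), giving 33.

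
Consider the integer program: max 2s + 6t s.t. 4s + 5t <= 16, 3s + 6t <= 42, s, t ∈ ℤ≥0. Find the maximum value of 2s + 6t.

(s,t)=(0,3): 4·0+5·3=15≤16, 3·0+6·3=18≤42, objective 18.
(s,t)=(1,2): 4·1+5·2=14≤16, 3·1+6·2=15≤42, objective 14.
Maximum is 18 at (s,t)=(0,3).

18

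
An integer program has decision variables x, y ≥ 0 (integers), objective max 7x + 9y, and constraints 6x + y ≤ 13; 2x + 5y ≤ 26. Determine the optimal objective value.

45

(x,y)=(0,5): 6·0+1·5=5≤13, 2·0+5·5=25≤26, objective 45.
(x,y)=(1,4): 6·1+1·4=10≤13, 2·1+5·4=22≤26, objective 43.
(x,y)=(0,4): 6·0+1·4=4≤13, 2·0+5·4=20≤26, objective 36.
(x,y)=(1,3): 6·1+1·3=9≤13, 2·1+5·3=17≤26, objective 34.
No feasible integer point exceeds 45.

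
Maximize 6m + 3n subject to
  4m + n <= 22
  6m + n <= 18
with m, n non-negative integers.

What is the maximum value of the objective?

(m,n)=(0,18): 4·0+1·18=18≤22, 6·0+1·18=18≤18, objective 54.
(m,n)=(0,17): 4·0+1·17=17≤22, 6·0+1·17=17≤18, objective 51.
The best lattice point is (0,18), giving 54.

54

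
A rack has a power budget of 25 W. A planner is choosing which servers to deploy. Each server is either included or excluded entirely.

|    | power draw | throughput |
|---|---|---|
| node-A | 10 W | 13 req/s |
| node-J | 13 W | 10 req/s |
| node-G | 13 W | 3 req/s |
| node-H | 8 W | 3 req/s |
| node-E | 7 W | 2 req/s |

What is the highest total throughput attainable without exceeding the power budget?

23

node-A + node-H: power draw 10 + 8 = 18 ≤ 25, throughput 13 + 3 = 16.
node-A + node-H + node-E: power draw 10 + 8 + 7 = 25 ≤ 25, throughput 13 + 3 + 2 = 18.
node-A + node-J: power draw 10 + 13 = 23 ≤ 25, throughput 13 + 10 = 23.
Best is node-A and node-J with total throughput 23.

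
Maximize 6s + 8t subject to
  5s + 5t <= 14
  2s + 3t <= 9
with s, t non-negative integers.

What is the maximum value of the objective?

The continuous relaxation peaks at (0, 2.8) with value 22.40; rounding to a feasible lattice point costs some objective.
(s,t)=(0,2): 5·0+5·2=10≤14, 2·0+3·2=6≤9, objective 16.
(s,t)=(1,1): 5·1+5·1=10≤14, 2·1+3·1=5≤9, objective 14.
(s,t)=(0,1): 5·0+5·1=5≤14, 2·0+3·1=3≤9, objective 8.
No feasible integer point exceeds 16.

16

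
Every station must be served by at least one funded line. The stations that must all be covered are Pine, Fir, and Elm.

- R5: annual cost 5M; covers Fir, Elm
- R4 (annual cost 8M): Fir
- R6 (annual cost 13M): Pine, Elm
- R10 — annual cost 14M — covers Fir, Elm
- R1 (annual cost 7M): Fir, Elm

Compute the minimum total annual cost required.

Choose R5 and R6: together they cover Pine, Fir, Elm — every station.
Total annual cost: 5 + 13 = 18.

18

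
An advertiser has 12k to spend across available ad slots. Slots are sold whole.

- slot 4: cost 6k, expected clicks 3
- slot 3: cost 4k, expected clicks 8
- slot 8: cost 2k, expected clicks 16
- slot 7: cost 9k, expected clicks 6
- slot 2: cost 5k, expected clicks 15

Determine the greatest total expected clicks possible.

39

Allowing fractional choices, the relaxed optimum would be about 39.7, but ad slots are indivisible.
slot 4 + slot 3 + slot 8: cost 6 + 4 + 2 = 12 ≤ 12, expected clicks 3 + 8 + 16 = 27.
slot 8 + slot 2: cost 2 + 5 = 7 ≤ 12, expected clicks 16 + 15 = 31.
slot 3 + slot 8 + slot 2: cost 4 + 2 + 5 = 11 ≤ 12, expected clicks 8 + 16 + 15 = 39.
Best is slot 3, slot 8, and slot 2 with total expected clicks 39.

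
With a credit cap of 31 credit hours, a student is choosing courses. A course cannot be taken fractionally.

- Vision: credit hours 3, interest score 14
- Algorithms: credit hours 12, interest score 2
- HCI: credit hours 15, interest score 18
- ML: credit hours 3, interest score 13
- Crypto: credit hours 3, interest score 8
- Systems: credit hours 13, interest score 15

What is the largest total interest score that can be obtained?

Vision + HCI + Systems: credit hours 3 + 15 + 13 = 31 ≤ 31, interest score 14 + 18 + 15 = 47.
Vision + HCI + ML + Crypto: credit hours 3 + 15 + 3 + 3 = 24 ≤ 31, interest score 14 + 18 + 13 + 8 = 53.
Vision + ML + Crypto + Systems: credit hours 3 + 3 + 3 + 13 = 22 ≤ 31, interest score 14 + 13 + 8 + 15 = 50.
Best is Vision, HCI, ML, and Crypto with total interest score 53.

53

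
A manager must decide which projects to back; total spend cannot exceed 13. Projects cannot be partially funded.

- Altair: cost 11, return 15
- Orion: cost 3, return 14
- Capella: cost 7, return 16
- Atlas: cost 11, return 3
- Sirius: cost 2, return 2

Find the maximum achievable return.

32

Orion + Capella + Sirius: cost 3 + 7 + 2 = 12 ≤ 13, return 14 + 16 + 2 = 32.
Orion + Capella: cost 3 + 7 = 10 ≤ 13, return 14 + 16 = 30.
Best is Orion, Capella, and Sirius with total return 32.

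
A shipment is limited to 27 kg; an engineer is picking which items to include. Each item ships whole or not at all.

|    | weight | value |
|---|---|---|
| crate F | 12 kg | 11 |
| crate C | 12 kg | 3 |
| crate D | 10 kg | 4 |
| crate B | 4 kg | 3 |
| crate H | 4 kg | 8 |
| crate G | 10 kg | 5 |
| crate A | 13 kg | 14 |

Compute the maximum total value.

crate H + crate G + crate A: weight 4 + 10 + 13 = 27 ≤ 27, value 8 + 5 + 14 = 27.
crate B + crate H + crate A: weight 4 + 4 + 13 = 21 ≤ 27, value 3 + 8 + 14 = 25.
crate D + crate H + crate A: weight 10 + 4 + 13 = 27 ≤ 27, value 4 + 8 + 14 = 26.
Best is crate H, crate G, and crate A with total value 27.

27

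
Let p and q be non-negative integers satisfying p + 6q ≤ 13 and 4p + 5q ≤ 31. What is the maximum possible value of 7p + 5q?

49

Relaxing integrality, the LP optimum is 54.25 at (p,q) = (7.75, 0), which is not an integer point.
(p,q)=(7,0) is feasible, giving 49.
(p,q)=(6,1) is feasible, giving 47.
(p,q)=(6,0) is feasible, giving 42.
The best lattice point is (7,0), giving 49.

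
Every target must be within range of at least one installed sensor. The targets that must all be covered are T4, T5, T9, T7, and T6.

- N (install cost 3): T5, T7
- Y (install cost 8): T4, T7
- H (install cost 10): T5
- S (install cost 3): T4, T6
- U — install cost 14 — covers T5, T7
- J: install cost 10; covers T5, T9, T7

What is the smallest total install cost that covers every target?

The greedy cost-per-new-target heuristic would pick N, S, and J for 16, but a cheaper cover exists.
Choose S and J: together they cover T4, T5, T9, T7, T6 — every target.
Total install cost: 3 + 10 = 13.
No cover costs less than 13.

13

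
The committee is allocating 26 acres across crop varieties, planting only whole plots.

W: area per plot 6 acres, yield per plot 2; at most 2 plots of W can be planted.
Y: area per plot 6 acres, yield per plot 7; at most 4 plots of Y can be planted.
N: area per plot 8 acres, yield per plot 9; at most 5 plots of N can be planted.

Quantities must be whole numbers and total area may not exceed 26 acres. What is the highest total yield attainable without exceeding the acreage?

Take 3×Y and 1×N: area 26 ≤ 26, yield 3·7 + 1·9 = 30.
No other integer combination yields more.

30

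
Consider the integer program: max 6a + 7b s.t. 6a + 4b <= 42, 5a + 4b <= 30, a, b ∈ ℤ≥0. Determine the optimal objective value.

(a,b)=(0,7): 6·0+4·7=28≤42, 5·0+4·7=28≤30, objective 49.
(a,b)=(1,6): 6·1+4·6=30≤42, 5·1+4·6=29≤30, objective 48.
(a,b)=(0,6): 6·0+4·6=24≤42, 5·0+4·6=24≤30, objective 42.
The best lattice point is (0,7), giving 49.

49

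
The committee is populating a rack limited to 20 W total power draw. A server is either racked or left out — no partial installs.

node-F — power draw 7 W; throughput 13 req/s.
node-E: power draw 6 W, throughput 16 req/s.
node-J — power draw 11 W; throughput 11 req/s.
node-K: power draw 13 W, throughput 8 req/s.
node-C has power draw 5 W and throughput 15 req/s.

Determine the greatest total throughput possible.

node-F + node-E: power draw 7 + 6 = 13 ≤ 20, throughput 13 + 16 = 29.
node-F + node-E + node-C: power draw 7 + 6 + 5 = 18 ≤ 20, throughput 13 + 16 + 15 = 44.
node-E + node-C: power draw 6 + 5 = 11 ≤ 20, throughput 16 + 15 = 31.
Best is node-F, node-E, and node-C with total throughput 44.

44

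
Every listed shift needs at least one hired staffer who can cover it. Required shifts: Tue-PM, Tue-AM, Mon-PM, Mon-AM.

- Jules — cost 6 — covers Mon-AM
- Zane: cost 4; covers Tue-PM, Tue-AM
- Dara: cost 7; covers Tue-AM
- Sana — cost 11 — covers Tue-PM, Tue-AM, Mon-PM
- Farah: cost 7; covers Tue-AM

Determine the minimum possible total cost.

The greedy cost-per-new-shift heuristic would pick Zane, Jules, and Sana for 21, but a cheaper cover exists.
Choose Jules and Sana: together they cover Tue-PM, Tue-AM, Mon-PM, Mon-AM — every shift.
Total cost: 6 + 11 = 17.
No cover costs less than 17.

17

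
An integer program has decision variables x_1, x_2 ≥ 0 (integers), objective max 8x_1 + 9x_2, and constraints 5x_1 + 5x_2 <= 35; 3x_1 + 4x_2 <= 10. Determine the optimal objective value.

(x_1,x_2)=(2,1) is feasible, giving 25.
(x_1,x_2)=(3,0) is feasible, giving 24.
(x_1,x_2)=(1,1) is feasible, giving 17.
(x_1,x_2)=(2,0) is feasible, giving 16.
No feasible integer point exceeds 25.

25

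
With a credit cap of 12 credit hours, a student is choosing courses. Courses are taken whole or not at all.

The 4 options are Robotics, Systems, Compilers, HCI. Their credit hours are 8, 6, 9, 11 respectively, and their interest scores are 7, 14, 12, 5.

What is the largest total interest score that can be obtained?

Take Systems: credit hours 6 ≤ 12, interest score 14.
No other feasible combination does better.

14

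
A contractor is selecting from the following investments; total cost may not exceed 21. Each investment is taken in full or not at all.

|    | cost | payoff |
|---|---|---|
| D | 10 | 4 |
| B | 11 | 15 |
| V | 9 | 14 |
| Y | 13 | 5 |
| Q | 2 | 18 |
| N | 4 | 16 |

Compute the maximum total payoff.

Treat it as a binary knapsack problem.
Take B, Q, and N: cost 11 + 2 + 4 = 17 ≤ 21, payoff 15 + 18 + 16 = 49.
No other feasible combination does better.

49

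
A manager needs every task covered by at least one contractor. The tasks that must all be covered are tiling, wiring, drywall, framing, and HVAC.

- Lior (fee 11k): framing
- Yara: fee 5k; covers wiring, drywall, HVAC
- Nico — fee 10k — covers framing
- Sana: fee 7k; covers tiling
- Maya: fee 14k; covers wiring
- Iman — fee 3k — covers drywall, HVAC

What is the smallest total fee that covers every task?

22

The greedy cost-per-new-task heuristic would pick Iman, Yara, Sana, and Nico for 25, but a cheaper cover exists.
Choose Yara, Nico, and Sana: together they cover tiling, wiring, drywall, framing, HVAC — every task.
Total fee: 5 + 10 + 7 = 22.
No cover costs less than 22.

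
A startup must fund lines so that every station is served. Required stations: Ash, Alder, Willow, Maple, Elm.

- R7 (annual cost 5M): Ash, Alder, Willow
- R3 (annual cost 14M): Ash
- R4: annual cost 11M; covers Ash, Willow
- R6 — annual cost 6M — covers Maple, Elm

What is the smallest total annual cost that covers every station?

Choose R7 and R6: together they cover Ash, Alder, Willow, Maple, Elm — every station.
Total annual cost: 5 + 6 = 11.
No cover costs less than 11.

11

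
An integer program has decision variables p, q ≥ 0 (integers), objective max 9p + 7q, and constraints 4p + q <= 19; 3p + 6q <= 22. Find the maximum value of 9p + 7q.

(p,q)=(4,1) is feasible, giving 43.
(p,q)=(3,2) is feasible, giving 41.
(p,q)=(4,0) is feasible, giving 36.
The best lattice point is (4,1), giving 43.

43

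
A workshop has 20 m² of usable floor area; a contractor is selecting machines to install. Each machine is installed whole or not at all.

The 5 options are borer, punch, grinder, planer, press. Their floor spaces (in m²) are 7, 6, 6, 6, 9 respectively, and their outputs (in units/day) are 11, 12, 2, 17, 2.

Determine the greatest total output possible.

Take borer, punch, and planer: floor space 7 + 6 + 6 = 19 ≤ 20, output 11 + 12 + 17 = 40.
No other feasible combination does better.

40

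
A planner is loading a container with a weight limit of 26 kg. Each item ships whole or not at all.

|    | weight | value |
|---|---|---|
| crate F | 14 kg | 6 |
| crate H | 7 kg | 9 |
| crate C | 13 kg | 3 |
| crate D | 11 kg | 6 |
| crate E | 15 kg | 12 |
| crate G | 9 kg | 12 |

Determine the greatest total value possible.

crate E + crate G: weight 15 + 9 = 24 ≤ 26, value 12 + 12 = 24.
crate H + crate G: weight 7 + 9 = 16 ≤ 26, value 9 + 12 = 21.
Best is crate E and crate G with total value 24.

24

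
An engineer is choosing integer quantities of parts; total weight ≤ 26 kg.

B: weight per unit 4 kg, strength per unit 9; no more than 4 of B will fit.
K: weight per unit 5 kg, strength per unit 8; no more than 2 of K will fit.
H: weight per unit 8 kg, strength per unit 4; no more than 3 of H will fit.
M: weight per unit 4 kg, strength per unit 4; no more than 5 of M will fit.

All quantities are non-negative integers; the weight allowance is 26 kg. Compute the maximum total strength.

52

4×B and 2×K: weight 26 ≤ 26, strength 4·9 + 2·8 = 52.
4×B, 1×K, and 1×M: weight 25 ≤ 26, strength 4·9 + 1·8 + 1·4 = 48.
Best is 52.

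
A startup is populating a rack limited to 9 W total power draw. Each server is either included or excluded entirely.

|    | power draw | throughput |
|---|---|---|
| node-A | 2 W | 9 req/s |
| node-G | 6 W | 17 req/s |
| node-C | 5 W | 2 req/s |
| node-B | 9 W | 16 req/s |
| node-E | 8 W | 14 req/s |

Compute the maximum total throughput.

26

Allowing fractional choices, the relaxed optimum would be about 27.8, but servers are indivisible.
node-A + node-G: power draw 2 + 6 = 8 ≤ 9, throughput 9 + 17 = 26.
node-G: power draw 6 ≤ 9, throughput 17.
Best is node-A and node-G with total throughput 26.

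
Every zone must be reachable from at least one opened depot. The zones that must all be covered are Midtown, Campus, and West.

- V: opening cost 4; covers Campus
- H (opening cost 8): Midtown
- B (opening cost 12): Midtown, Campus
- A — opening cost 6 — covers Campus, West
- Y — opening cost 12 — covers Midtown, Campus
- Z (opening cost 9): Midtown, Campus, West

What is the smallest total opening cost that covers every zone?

9

This is an integer covering problem.
The greedy cost-per-new-zone heuristic would pick A and H for 14, but a cheaper cover exists.
Z alone covers Midtown, Campus, West — every zone.
Total opening cost: 9.
No cover costs less than 9.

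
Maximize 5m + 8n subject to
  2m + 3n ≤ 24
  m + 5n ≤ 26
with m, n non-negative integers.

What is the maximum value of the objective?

(m,n)=(6,4): 2·6+3·4=24≤24, 1·6+5·4=26≤26, objective 62.
(m,n)=(7,3): 2·7+3·3=23≤24, 1·7+5·3=22≤26, objective 59.
Maximum is 62 at (m,n)=(6,4).

62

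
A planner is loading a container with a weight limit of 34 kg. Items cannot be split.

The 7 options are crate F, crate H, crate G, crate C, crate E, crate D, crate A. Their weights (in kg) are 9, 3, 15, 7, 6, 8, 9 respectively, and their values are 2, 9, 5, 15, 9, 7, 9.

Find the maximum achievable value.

This is a 0-1 knapsack instance.
crate H + crate C + crate E + crate D + crate A: weight 3 + 7 + 6 + 8 + 9 = 33 ≤ 34, value 9 + 15 + 9 + 7 + 9 = 49.
crate H + crate C + crate E + crate A: weight 3 + 7 + 6 + 9 = 25 ≤ 34, value 9 + 15 + 9 + 9 = 42.
crate F + crate H + crate C + crate E + crate A: weight 9 + 3 + 7 + 6 + 9 = 34 ≤ 34, value 2 + 9 + 15 + 9 + 9 = 44.
Best is crate H, crate C, crate E, crate D, and crate A with total value 49.

49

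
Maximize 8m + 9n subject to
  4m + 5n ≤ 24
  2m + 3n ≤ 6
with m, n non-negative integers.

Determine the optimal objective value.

(m,n)=(3,0): 4·3+5·0=12≤24, 2·3+3·0=6≤6, objective 24.
(m,n)=(2,0): 4·2+5·0=8≤24, 2·2+3·0=4≤6, objective 16.
Maximum is 24 at (m,n)=(3,0).

24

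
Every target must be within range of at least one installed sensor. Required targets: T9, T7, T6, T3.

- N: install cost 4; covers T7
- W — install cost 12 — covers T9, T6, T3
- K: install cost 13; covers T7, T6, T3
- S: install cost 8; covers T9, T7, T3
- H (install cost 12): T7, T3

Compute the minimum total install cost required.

16

The greedy cost-per-new-target heuristic would pick S and W for 20, but a cheaper cover exists.
Choose N and W: together they cover T9, T7, T6, T3 — every target.
Total install cost: 4 + 12 = 16.
No cover costs less than 16.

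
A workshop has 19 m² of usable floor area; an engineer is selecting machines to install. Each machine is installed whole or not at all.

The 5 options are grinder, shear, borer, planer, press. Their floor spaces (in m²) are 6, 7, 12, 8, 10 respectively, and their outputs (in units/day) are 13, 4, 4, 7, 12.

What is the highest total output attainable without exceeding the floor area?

grinder + press: floor space 6 + 10 = 16 ≤ 19, output 13 + 12 = 25.
grinder + planer: floor space 6 + 8 = 14 ≤ 19, output 13 + 7 = 20.
Best is grinder and press with total output 25.

25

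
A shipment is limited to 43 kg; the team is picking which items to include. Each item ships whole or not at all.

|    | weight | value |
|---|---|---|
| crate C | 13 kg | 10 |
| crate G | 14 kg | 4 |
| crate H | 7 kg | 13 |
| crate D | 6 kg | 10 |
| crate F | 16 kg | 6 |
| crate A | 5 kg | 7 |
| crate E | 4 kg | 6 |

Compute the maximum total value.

46

crate C + crate H + crate D + crate A + crate E: weight 13 + 7 + 6 + 5 + 4 = 35 ≤ 43, value 10 + 13 + 10 + 7 + 6 = 46.
crate H + crate D + crate F + crate A + crate E: weight 7 + 6 + 16 + 5 + 4 = 38 ≤ 43, value 13 + 10 + 6 + 7 + 6 = 42.
Best is crate C, crate H, crate D, crate A, and crate E with total value 46.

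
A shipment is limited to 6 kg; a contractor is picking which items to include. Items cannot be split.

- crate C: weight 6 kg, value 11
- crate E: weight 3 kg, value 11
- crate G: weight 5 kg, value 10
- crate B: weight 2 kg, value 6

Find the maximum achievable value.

17

Treat it as a binary knapsack problem.
Allowing fractional choices, the relaxed optimum would be about 19.0, but items are indivisible.
crate E + crate B: weight 3 + 2 = 5 ≤ 6, value 11 + 6 = 17.
crate E: weight 3 ≤ 6, value 11.
Best is crate E and crate B with total value 17.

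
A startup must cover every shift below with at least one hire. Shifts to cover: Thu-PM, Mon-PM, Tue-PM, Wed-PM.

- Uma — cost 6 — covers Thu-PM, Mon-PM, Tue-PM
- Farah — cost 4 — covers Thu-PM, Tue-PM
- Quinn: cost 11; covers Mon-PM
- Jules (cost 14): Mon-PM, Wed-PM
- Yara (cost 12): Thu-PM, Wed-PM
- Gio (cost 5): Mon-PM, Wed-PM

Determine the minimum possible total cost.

9

Choose Farah and Gio: together they cover Thu-PM, Mon-PM, Tue-PM, Wed-PM — every shift.
Total cost: 4 + 5 = 9.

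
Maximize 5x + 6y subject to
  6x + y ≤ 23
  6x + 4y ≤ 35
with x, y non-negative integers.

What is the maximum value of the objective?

(x,y)=(0,8) is feasible, giving 48.
(x,y)=(1,7) is feasible, giving 47.
The best lattice point is (0,8), giving 48.

48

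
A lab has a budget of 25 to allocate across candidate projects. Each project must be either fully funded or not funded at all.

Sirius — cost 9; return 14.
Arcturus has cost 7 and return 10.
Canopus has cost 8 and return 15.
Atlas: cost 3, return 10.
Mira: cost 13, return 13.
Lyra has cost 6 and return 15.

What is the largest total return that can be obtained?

Allowing fractional choices, the relaxed optimum would be about 52.4, but projects are indivisible.
Sirius + Arcturus + Atlas + Lyra: cost 9 + 7 + 3 + 6 = 25 ≤ 25, return 14 + 10 + 10 + 15 = 49.
Sirius + Canopus + Lyra: cost 9 + 8 + 6 = 23 ≤ 25, return 14 + 15 + 15 = 44.
Arcturus + Canopus + Atlas + Lyra: cost 7 + 8 + 3 + 6 = 24 ≤ 25, return 10 + 15 + 10 + 15 = 50.
Best is Arcturus, Canopus, Atlas, and Lyra with total return 50.

50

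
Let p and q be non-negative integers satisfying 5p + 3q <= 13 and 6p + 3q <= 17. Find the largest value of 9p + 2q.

20

Relaxing integrality, the LP optimum is 23.40 at (p,q) = (2.6, 0), which is not an integer point.
(p,q)=(2,1) is feasible, giving 20.
(p,q)=(2,0) is feasible, giving 18.
(p,q)=(1,2) is feasible, giving 13.
The best lattice point is (2,1), giving 20.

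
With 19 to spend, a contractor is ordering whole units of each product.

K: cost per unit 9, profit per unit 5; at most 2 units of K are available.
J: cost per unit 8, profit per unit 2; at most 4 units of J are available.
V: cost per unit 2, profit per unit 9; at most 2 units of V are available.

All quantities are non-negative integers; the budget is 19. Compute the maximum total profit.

23

This is a bounded integer knapsack.
Take 1×K and 2×V: cost 13 ≤ 19, profit 1·5 + 2·9 = 23.
V has the best ratio (9/2) and is taken to its limit of 2; remaining capacity is filled optimally with the others.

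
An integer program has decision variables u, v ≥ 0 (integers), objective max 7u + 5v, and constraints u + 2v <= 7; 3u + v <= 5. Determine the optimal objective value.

17

(u,v)=(1,2): 1·1+2·2=5≤7, 3·1+1·2=5≤5, objective 17.
(u,v)=(0,3): 1·0+2·3=6≤7, 3·0+1·3=3≤5, objective 15.
(u,v)=(1,1): 1·1+2·1=3≤7, 3·1+1·1=4≤5, objective 12.
Maximum is 17 at (u,v)=(1,2).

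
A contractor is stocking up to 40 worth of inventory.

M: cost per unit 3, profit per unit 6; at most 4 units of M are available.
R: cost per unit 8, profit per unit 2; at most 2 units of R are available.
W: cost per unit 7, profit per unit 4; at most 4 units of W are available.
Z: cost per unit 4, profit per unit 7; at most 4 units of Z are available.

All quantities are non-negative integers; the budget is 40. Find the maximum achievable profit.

Take 4×M, 1×W, and 4×Z: cost 35 ≤ 40, profit 4·6 + 1·4 + 4·7 = 56.
M has the best ratio (6/3) and is taken to its limit of 4; remaining capacity is filled optimally with the others.

56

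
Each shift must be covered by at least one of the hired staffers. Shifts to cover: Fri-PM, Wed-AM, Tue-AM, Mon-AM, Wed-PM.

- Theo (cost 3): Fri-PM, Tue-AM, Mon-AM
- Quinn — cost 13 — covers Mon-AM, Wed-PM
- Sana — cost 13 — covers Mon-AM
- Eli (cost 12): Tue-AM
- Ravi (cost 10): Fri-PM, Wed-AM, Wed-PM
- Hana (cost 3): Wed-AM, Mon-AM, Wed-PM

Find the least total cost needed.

This is a weighted set-cover instance.
Choose Theo and Hana: together they cover Fri-PM, Wed-AM, Tue-AM, Mon-AM, Wed-PM — every shift.
Total cost: 3 + 3 = 6.
No cover costs less than 6.

6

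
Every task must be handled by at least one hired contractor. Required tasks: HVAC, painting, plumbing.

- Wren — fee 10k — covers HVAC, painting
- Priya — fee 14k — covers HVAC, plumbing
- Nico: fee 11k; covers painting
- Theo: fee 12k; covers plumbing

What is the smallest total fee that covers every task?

Choose Wren and Theo: together they cover HVAC, painting, plumbing — every task.
Total fee: 10 + 12 = 22.
No cover costs less than 22.

22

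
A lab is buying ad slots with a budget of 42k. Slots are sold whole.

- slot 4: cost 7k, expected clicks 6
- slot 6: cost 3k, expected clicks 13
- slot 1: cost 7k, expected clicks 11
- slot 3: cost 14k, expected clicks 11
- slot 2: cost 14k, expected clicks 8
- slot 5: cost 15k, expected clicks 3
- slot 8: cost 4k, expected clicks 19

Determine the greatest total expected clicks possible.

Allowing fractional choices, the relaxed optimum would be about 64.0, but ad slots are indivisible.
slot 4 + slot 6 + slot 1 + slot 3 + slot 8: cost 7 + 3 + 7 + 14 + 4 = 35 ≤ 42, expected clicks 6 + 13 + 11 + 11 + 19 = 60.
slot 4 + slot 6 + slot 1 + slot 2 + slot 8: cost 7 + 3 + 7 + 14 + 4 = 35 ≤ 42, expected clicks 6 + 13 + 11 + 8 + 19 = 57.
slot 6 + slot 1 + slot 3 + slot 2 + slot 8: cost 3 + 7 + 14 + 14 + 4 = 42 ≤ 42, expected clicks 13 + 11 + 11 + 8 + 19 = 62.
Best is slot 6, slot 1, slot 3, slot 2, and slot 8 with total expected clicks 62.

62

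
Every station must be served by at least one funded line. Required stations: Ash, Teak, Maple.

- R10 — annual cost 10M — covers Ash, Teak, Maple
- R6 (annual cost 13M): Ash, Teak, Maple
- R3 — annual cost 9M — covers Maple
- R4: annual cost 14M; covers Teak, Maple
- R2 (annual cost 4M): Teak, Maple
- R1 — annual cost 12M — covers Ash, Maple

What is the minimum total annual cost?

R10 alone covers Ash, Teak, Maple — every station.
Total annual cost: 10.

10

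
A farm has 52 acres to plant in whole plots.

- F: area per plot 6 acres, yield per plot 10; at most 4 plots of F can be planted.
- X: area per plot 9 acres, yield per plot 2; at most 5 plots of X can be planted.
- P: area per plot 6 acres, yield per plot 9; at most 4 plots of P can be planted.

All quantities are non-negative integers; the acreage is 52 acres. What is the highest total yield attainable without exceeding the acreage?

F has the best ratio (10/6); taking only F gives at most 4×10 = 40 (stopped by the supply cap of 4).
Mixing does better — 4×F and 4×P: area 48 ≤ 52, yield 4·10 + 4·9 = 76.

76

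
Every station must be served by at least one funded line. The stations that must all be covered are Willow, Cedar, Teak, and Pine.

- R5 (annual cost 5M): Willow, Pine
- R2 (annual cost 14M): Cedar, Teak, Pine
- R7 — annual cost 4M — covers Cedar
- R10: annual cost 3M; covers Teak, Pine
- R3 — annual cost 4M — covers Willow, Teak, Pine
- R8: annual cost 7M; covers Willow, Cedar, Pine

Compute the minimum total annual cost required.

Choose R7 and R3: together they cover Willow, Cedar, Teak, Pine — every station.
Total annual cost: 4 + 4 = 8.
No cover costs less than 8.

8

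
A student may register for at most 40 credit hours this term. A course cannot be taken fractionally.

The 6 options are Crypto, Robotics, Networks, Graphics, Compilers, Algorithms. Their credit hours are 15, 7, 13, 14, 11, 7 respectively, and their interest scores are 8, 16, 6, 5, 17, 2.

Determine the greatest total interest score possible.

43

Allowing fractional choices, the relaxed optimum would be about 44.2, but courses are indivisible.
Crypto + Robotics + Compilers + Algorithms: credit hours 15 + 7 + 11 + 7 = 40 ≤ 40, interest score 8 + 16 + 17 + 2 = 43.
Crypto + Robotics + Compilers: credit hours 15 + 7 + 11 = 33 ≤ 40, interest score 8 + 16 + 17 = 41.
Best is Crypto, Robotics, Compilers, and Algorithms with total interest score 43.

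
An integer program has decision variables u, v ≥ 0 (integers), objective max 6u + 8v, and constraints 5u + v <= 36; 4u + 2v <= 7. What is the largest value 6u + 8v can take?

(u,v)=(0,3): 5·0+1·3=3≤36, 4·0+2·3=6≤7, objective 24.
(u,v)=(0,2): 5·0+1·2=2≤36, 4·0+2·2=4≤7, objective 16.
No feasible integer point exceeds 24.

24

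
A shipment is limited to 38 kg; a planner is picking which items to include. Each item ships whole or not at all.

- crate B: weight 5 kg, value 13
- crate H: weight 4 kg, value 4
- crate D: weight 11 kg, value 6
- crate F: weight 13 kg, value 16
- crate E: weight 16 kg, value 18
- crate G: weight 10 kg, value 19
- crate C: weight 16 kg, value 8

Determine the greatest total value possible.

crate B + crate H + crate E + crate G: weight 5 + 4 + 16 + 10 = 35 ≤ 38, value 13 + 4 + 18 + 19 = 54.
crate B + crate H + crate F + crate G: weight 5 + 4 + 13 + 10 = 32 ≤ 38, value 13 + 4 + 16 + 19 = 52.
crate B + crate H + crate F + crate E: weight 5 + 4 + 13 + 16 = 38 ≤ 38, value 13 + 4 + 16 + 18 = 51.
Best is crate B, crate H, crate E, and crate G with total value 54.

54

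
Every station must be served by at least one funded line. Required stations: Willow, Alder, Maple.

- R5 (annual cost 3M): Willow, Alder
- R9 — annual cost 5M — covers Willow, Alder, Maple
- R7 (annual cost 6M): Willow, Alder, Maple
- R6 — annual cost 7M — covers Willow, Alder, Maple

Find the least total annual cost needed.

5

The greedy cost-per-new-station heuristic would pick R5 and R9 for 8, but a cheaper cover exists.
R9 alone covers Willow, Alder, Maple — every station.
Total annual cost: 5.
No cover costs less than 5.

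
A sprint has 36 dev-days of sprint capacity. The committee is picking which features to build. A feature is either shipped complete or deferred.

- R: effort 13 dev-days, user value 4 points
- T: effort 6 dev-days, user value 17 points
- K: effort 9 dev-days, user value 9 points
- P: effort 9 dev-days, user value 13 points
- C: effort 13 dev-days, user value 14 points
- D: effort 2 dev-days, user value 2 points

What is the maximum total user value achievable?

46

Take T, P, C, and D: effort 6 + 9 + 13 + 2 = 30 ≤ 36, user value 17 + 13 + 14 + 2 = 46.
No other feasible combination does better.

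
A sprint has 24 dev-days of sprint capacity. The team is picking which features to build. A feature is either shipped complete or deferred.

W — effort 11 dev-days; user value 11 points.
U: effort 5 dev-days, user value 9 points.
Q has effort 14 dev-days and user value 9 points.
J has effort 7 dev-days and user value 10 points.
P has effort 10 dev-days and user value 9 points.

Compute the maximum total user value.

30

Take W, U, and J: effort 11 + 5 + 7 = 23 ≤ 24, user value 11 + 9 + 10 = 30.
No other feasible combination does better.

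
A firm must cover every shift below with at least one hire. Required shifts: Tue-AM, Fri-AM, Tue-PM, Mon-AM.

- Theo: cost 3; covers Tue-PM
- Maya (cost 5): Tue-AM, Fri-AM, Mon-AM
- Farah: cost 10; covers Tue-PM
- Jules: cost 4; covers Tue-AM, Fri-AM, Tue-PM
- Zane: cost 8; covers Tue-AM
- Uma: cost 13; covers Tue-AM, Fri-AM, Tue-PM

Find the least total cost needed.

8

Choose Theo and Maya: together they cover Tue-AM, Fri-AM, Tue-PM, Mon-AM — every shift.
Total cost: 3 + 5 = 8.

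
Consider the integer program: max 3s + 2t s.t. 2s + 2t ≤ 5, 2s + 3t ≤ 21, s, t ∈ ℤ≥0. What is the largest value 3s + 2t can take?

The continuous relaxation peaks at (2.5, 0) with value 7.50; rounding to a feasible lattice point costs some objective.
(s,t)=(2,0): 2·2+2·0=4≤5, 2·2+3·0=4≤21, objective 6.
(s,t)=(1,1): 2·1+2·1=4≤5, 2·1+3·1=5≤21, objective 5.
(s,t)=(1,0): 2·1+2·0=2≤5, 2·1+3·0=2≤21, objective 3.
No feasible integer point exceeds 6.

6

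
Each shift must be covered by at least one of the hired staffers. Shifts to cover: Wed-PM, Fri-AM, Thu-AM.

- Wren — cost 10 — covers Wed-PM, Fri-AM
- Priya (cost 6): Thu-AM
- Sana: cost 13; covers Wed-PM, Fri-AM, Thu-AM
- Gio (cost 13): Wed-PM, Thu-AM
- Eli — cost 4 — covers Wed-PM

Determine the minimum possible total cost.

13

Sana alone covers Wed-PM, Fri-AM, Thu-AM — every shift.
Total cost: 13.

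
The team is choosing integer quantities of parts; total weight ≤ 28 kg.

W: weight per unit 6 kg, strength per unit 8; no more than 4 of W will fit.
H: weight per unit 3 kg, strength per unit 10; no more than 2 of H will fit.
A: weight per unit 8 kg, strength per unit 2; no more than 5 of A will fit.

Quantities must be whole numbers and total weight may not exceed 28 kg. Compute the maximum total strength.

This is a bounded integer knapsack.
H has the best ratio (10/3); taking only H gives at most 2×10 = 20 (stopped by the supply cap of 2).
Mixing does better — 3×W and 2×H: weight 24 ≤ 28, strength 3·8 + 2·10 = 44.

44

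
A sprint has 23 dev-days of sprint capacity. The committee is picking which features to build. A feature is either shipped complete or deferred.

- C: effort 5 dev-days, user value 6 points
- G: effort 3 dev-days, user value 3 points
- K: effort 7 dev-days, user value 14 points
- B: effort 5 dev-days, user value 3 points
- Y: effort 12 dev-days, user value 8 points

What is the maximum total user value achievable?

Take C, G, K, and B: effort 5 + 3 + 7 + 5 = 20 ≤ 23, user value 6 + 3 + 14 + 3 = 26.
No other feasible combination does better.

26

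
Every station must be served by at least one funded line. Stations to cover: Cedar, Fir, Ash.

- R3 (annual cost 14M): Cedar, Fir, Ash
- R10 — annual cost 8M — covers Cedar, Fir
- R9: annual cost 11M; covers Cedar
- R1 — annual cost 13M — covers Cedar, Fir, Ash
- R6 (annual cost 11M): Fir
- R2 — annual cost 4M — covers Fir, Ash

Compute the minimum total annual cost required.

12

Choose R10 and R2: together they cover Cedar, Fir, Ash — every station.
Total annual cost: 8 + 4 = 12.
No cover costs less than 12.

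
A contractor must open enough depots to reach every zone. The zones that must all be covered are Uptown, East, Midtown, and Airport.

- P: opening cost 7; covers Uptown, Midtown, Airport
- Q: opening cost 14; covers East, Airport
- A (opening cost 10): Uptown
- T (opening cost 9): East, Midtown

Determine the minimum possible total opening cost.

Choose P and T: together they cover Uptown, East, Midtown, Airport — every zone.
Total opening cost: 7 + 9 = 16.
No cover costs less than 16.

16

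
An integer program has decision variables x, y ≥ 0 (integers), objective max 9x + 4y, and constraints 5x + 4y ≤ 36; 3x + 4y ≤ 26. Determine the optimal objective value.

63

The continuous relaxation peaks at (7.2, 0) with value 64.80; rounding to a feasible lattice point costs some objective.
(x,y)=(7,0): 5·7+4·0=35≤36, 3·7+4·0=21≤26, objective 63.
(x,y)=(6,1): 5·6+4·1=34≤36, 3·6+4·1=22≤26, objective 58.
(x,y)=(6,0): 5·6+4·0=30≤36, 3·6+4·0=18≤26, objective 54.
The best lattice point is (7,0), giving 63.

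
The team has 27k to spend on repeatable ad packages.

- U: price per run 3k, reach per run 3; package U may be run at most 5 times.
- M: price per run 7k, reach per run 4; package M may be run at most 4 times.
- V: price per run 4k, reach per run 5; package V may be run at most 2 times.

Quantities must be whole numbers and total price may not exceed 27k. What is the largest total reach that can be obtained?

This is a bounded integer knapsack.
4×U, 1×M, and 2×V: price 27 ≤ 27, reach 4·3 + 1·4 + 2·5 = 26.
5×U and 2×V: price 23 ≤ 27, reach 5·3 + 2·5 = 25.
Best is 26.

26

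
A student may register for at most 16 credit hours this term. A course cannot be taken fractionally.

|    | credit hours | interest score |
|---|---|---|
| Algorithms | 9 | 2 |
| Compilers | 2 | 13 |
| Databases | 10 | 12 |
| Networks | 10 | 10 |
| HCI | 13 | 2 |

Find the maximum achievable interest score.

Take Compilers and Databases: credit hours 2 + 10 = 12 ≤ 16, interest score 13 + 12 = 25.
No other feasible combination does better.

25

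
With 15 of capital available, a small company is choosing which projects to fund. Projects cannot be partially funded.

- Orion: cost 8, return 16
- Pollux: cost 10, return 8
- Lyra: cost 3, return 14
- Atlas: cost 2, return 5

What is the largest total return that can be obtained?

Allowing fractional choices, the relaxed optimum would be about 36.6, but projects are indivisible.
Orion + Lyra + Atlas: cost 8 + 3 + 2 = 13 ≤ 15, return 16 + 14 + 5 = 35.
Pollux + Lyra + Atlas: cost 10 + 3 + 2 = 15 ≤ 15, return 8 + 14 + 5 = 27.
Orion + Lyra: cost 8 + 3 = 11 ≤ 15, return 16 + 14 = 30.
Best is Orion, Lyra, and Atlas with total return 35.

35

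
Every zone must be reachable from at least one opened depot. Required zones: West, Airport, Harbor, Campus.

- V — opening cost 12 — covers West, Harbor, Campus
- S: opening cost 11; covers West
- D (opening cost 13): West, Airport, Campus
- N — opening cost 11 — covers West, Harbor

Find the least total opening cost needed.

24

The greedy cost-per-new-zone heuristic would pick V and D for 25, but a cheaper cover exists.
Choose D and N: together they cover West, Airport, Harbor, Campus — every zone.
Total opening cost: 13 + 11 = 24.
No cover costs less than 24.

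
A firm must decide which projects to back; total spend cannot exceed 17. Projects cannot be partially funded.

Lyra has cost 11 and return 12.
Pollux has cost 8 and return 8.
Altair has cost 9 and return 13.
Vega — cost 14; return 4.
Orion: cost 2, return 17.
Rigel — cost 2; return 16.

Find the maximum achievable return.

Allowing fractional choices, the relaxed optimum would be about 50.4, but projects are indivisible.
Altair + Orion + Rigel: cost 9 + 2 + 2 = 13 ≤ 17, return 13 + 17 + 16 = 46.
Lyra + Orion + Rigel: cost 11 + 2 + 2 = 15 ≤ 17, return 12 + 17 + 16 = 45.
Best is Altair, Orion, and Rigel with total return 46.

46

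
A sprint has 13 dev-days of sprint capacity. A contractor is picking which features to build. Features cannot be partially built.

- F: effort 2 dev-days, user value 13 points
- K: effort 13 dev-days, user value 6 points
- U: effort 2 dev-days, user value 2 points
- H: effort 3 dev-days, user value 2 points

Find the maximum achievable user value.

17

This is an integer program with binary decision variables.
F + U + H: effort 2 + 2 + 3 = 7 ≤ 13, user value 13 + 2 + 2 = 17.
F + U: effort 2 + 2 = 4 ≤ 13, user value 13 + 2 = 15.
Best is F, U, and H with total user value 17.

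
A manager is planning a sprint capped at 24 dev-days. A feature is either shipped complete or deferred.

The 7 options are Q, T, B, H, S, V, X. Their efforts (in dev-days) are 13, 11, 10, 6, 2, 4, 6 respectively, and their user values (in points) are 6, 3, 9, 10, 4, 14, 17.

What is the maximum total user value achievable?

45

This is a 0-1 knapsack instance.
H + S + V + X: effort 6 + 2 + 4 + 6 = 18 ≤ 24, user value 10 + 4 + 14 + 17 = 45.
B + S + V + X: effort 10 + 2 + 4 + 6 = 22 ≤ 24, user value 9 + 4 + 14 + 17 = 44.
H + V + X: effort 6 + 4 + 6 = 16 ≤ 24, user value 10 + 14 + 17 = 41.
Best is H, S, V, and X with total user value 45.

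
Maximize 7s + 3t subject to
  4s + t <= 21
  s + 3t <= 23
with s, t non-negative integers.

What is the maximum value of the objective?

The continuous relaxation peaks at (3.64, 6.45) with value 44.82; rounding to a feasible lattice point costs some objective.
(s,t)=(4,5): 4·4+1·5=21≤21, 1·4+3·5=19≤23, objective 43.
(s,t)=(4,4): 4·4+1·4=20≤21, 1·4+3·4=16≤23, objective 40.
(s,t)=(3,6): 4·3+1·6=18≤21, 1·3+3·6=21≤23, objective 39.
(s,t)=(3,5): 4·3+1·5=17≤21, 1·3+3·5=18≤23, objective 36.
The best lattice point is (4,5), giving 43.

43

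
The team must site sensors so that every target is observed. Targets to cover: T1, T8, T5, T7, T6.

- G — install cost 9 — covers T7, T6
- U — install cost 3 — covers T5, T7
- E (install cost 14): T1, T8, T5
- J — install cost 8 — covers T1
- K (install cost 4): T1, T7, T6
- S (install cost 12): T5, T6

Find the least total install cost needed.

Choose E and K: together they cover T1, T8, T5, T7, T6 — every target.
Total install cost: 14 + 4 = 18.

18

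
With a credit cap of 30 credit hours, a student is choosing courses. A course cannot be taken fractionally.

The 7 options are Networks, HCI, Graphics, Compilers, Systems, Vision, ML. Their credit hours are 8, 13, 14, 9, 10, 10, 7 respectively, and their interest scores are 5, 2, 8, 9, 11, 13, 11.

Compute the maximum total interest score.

This is a 0-1 knapsack instance.
Allowing fractional choices, the relaxed optimum would be about 38.0, but courses are indivisible.
Compilers + Systems + Vision: credit hours 9 + 10 + 10 = 29 ≤ 30, interest score 9 + 11 + 13 = 33.
Compilers + Vision + ML: credit hours 9 + 10 + 7 = 26 ≤ 30, interest score 9 + 13 + 11 = 33.
Systems + Vision + ML: credit hours 10 + 10 + 7 = 27 ≤ 30, interest score 11 + 13 + 11 = 35.
Best is Systems, Vision, and ML with total interest score 35.

35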